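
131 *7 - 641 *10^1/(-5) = 2199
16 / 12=1.33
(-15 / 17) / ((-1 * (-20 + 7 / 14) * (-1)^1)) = 10 / 221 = 0.05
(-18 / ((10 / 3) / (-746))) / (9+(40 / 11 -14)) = -73854 / 25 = -2954.16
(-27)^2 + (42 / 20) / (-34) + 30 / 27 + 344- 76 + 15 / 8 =6119537 / 6120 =999.92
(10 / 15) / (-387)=-2 / 1161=-0.00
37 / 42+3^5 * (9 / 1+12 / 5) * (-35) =-4072157 / 42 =-96956.12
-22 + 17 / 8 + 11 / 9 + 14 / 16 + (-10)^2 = 740 / 9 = 82.22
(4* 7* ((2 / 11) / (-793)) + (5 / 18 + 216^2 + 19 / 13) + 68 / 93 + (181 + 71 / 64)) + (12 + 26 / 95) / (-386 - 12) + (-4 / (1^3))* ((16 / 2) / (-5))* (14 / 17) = 2345019374241046091 / 50058248834880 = 46845.81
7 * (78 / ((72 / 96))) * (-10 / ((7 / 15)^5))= -789750000 / 2401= -328925.45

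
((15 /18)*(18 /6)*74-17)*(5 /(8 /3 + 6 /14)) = 3528 /13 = 271.38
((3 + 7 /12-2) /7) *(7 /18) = 19 /216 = 0.09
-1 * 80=-80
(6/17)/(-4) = -3/34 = -0.09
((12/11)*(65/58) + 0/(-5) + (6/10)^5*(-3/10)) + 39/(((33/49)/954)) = 550738267449/9968750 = 55246.47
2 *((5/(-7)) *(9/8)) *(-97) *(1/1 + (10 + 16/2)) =82935/28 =2961.96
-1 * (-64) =64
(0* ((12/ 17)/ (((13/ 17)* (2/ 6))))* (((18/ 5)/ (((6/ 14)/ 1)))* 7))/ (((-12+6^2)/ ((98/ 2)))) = 0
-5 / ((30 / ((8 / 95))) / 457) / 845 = -1828 / 240825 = -0.01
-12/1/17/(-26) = 6/221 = 0.03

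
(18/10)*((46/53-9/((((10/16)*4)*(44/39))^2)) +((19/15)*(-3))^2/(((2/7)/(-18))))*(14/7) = -5252151177/1603250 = -3275.94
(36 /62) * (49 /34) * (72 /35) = 4536 /2635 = 1.72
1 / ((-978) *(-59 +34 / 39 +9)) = 0.00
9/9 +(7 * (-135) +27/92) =-86821/92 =-943.71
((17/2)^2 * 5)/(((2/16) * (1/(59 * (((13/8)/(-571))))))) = -1108315/2284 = -485.25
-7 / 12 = -0.58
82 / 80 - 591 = -23599 / 40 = -589.98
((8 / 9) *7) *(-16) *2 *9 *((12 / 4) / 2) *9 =-24192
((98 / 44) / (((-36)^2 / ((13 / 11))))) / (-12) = -637 / 3763584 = -0.00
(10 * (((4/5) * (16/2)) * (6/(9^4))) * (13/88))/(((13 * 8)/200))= 400/24057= 0.02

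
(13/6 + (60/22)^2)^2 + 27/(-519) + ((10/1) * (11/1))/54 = 25778201759/273552444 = 94.23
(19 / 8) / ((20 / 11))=1.31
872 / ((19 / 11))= 9592 / 19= 504.84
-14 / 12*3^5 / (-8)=567 / 16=35.44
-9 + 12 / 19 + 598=11203 / 19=589.63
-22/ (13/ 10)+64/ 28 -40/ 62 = -43112/ 2821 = -15.28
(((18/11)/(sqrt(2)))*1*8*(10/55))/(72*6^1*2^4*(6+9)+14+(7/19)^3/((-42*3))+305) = 17778528*sqrt(2)/1553630863169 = 0.00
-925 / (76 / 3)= -2775 / 76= -36.51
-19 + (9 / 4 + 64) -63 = -63 / 4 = -15.75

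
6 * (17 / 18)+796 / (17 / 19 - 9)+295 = 46768 / 231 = 202.46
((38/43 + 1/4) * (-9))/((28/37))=-64935/4816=-13.48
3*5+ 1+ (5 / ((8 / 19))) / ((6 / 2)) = 479 / 24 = 19.96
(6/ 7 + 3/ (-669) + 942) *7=1471793/ 223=6599.97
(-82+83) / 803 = 0.00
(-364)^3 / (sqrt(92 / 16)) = -96457088*sqrt(23) / 23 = -20112693.19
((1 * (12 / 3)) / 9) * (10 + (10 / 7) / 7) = 2000 / 441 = 4.54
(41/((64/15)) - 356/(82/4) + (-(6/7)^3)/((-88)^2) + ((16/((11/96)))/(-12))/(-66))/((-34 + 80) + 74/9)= -7429668591/53145089536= -0.14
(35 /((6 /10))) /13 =175 /39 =4.49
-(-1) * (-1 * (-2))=2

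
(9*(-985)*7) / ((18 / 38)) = -131005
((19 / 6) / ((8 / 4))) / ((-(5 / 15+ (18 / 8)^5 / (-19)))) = 92416 / 157691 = 0.59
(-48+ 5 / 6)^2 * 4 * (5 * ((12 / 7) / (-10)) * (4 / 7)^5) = -164022272 / 352947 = -464.72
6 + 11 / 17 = 113 / 17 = 6.65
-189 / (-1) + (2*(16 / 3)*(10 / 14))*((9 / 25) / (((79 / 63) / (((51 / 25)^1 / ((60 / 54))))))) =9530163 / 49375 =193.02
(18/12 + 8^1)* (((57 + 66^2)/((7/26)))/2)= 1090011/14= 77857.93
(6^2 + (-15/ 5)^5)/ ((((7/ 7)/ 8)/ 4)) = -6624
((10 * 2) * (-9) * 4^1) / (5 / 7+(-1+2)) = -420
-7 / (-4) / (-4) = -7 / 16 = -0.44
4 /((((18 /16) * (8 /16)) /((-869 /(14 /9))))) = -27808 /7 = -3972.57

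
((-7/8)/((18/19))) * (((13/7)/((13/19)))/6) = -361/864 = -0.42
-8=-8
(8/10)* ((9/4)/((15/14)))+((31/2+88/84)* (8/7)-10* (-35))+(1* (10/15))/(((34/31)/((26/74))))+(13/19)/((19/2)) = 309489038381/834478575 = 370.88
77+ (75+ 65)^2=19677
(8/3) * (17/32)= 17/12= 1.42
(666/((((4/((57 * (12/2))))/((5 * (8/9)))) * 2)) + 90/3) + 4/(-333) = 42147806/333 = 126569.99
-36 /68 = -9 /17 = -0.53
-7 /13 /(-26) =7 /338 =0.02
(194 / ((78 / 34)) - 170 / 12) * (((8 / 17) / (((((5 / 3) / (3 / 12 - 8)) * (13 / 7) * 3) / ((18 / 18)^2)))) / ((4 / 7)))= -490637 / 10140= -48.39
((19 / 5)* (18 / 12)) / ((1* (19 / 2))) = 3 / 5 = 0.60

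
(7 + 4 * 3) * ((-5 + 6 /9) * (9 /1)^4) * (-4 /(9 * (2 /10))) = 1200420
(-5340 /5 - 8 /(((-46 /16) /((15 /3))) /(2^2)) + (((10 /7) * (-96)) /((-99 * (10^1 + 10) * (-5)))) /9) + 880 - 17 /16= -510348413 /3825360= -133.41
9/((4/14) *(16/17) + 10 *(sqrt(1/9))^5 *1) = 260253/8966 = 29.03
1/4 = 0.25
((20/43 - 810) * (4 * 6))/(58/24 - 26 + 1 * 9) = 2005056/1505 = 1332.26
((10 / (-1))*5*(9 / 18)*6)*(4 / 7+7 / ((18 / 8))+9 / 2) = -25775 / 21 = -1227.38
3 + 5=8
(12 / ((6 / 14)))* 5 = 140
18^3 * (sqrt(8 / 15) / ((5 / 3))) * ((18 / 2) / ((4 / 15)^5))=17055599.04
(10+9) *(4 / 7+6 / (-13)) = 190 / 91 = 2.09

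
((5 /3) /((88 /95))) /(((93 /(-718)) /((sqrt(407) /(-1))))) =170525*sqrt(407) /12276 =280.24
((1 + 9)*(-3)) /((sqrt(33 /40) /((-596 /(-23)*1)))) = -855.88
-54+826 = 772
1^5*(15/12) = 5/4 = 1.25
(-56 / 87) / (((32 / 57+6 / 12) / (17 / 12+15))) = -104804 / 10527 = -9.96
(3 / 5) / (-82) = -3 / 410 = -0.01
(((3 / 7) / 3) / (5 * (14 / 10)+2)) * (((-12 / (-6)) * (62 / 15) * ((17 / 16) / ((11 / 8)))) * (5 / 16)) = 527 / 16632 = 0.03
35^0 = 1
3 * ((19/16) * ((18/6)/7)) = 171/112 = 1.53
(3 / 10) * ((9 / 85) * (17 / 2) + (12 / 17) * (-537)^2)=103813299 / 1700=61066.65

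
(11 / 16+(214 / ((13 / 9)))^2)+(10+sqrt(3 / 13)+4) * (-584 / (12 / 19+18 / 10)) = 1658628835 / 89232 - 55480 * sqrt(39) / 3003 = 18472.45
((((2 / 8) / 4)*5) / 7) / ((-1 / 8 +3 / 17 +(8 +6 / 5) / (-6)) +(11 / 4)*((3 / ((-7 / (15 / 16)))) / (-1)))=-5100 / 43063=-0.12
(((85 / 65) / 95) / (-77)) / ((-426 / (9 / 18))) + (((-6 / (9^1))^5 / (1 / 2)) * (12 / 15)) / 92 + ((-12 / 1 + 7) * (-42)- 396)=-28075559744593 / 150942011220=-186.00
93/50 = 1.86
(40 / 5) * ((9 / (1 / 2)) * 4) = 576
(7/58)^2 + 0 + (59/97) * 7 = 1394085/326308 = 4.27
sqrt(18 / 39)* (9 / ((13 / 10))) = 90* sqrt(78) / 169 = 4.70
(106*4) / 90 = 212 / 45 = 4.71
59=59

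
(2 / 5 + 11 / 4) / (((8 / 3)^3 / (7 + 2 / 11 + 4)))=209223 / 112640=1.86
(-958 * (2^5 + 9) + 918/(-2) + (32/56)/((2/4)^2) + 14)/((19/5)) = -1390225/133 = -10452.82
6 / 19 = 0.32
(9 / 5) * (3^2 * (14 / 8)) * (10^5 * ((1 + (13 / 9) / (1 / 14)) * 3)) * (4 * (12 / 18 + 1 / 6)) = 601650000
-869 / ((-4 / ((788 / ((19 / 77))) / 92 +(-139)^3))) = -509929345123 / 874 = -583443186.64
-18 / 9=-2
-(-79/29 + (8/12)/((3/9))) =21/29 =0.72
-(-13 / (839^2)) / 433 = 13 / 304797793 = 0.00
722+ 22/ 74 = 26725/ 37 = 722.30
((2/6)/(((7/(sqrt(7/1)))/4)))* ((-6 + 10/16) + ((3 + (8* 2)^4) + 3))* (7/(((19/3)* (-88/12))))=-142989* sqrt(7)/76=-4977.81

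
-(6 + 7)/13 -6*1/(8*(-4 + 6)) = -11/8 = -1.38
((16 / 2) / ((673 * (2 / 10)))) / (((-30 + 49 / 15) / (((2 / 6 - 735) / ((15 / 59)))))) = 5201440 / 809619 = 6.42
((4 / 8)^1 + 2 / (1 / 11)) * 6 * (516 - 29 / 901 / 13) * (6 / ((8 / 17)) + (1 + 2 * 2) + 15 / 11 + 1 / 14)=4821292936485 / 3607604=1336425.21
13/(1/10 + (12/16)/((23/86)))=1495/334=4.48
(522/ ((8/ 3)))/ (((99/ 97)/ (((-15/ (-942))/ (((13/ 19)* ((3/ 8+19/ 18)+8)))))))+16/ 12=851783/ 471471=1.81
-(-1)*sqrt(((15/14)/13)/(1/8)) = 2*sqrt(1365)/91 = 0.81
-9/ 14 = -0.64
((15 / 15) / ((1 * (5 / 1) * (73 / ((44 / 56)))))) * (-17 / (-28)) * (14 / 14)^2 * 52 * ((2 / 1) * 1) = 2431 / 17885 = 0.14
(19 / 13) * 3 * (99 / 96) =1881 / 416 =4.52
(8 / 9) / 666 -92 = -275720 / 2997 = -92.00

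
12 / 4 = 3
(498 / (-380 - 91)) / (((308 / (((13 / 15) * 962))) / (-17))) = 8822983 / 181335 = 48.66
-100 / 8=-25 / 2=-12.50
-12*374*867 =-3891096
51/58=0.88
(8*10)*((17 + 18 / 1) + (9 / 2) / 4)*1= 2890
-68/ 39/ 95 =-68/ 3705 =-0.02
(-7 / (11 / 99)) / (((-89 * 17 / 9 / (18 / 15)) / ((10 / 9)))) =756 / 1513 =0.50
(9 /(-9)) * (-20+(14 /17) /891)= 302926 /15147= 20.00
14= 14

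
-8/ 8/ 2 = -1/ 2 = -0.50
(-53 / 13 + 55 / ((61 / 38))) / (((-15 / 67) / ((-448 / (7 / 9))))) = 307925568 / 3965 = 77660.93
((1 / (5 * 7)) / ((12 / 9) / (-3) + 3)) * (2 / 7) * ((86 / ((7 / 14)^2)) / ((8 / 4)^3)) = 774 / 5635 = 0.14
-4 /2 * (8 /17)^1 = -16 /17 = -0.94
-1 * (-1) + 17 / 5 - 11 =-33 / 5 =-6.60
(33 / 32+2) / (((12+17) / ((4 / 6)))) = 97 / 1392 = 0.07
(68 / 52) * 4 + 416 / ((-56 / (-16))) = 11292 / 91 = 124.09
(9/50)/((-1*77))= -9/3850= -0.00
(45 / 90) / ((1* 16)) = 1 / 32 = 0.03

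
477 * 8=3816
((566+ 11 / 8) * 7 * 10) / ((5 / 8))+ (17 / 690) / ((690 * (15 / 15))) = 30254250617 / 476100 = 63546.00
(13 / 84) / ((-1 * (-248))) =13 / 20832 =0.00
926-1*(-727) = 1653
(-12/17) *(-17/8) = 3/2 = 1.50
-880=-880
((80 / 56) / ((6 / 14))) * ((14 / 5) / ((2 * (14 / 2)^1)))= 2 / 3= 0.67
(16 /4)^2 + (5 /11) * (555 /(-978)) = 56451 /3586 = 15.74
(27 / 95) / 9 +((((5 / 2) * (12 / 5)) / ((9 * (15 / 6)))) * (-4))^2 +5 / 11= 76364 / 47025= 1.62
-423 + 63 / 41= -17280 / 41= -421.46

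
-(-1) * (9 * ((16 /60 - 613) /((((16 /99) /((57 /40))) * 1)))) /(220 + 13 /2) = -51864813 /241600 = -214.67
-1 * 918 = -918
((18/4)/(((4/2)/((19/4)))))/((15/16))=57/5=11.40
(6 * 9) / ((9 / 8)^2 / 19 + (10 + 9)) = 65664 / 23185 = 2.83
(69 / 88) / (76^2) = 69 / 508288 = 0.00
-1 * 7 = -7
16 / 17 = 0.94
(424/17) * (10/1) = 4240/17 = 249.41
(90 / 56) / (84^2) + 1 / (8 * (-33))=-2579 / 724416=-0.00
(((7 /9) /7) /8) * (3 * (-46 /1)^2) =529 /6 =88.17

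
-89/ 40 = -2.22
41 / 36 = 1.14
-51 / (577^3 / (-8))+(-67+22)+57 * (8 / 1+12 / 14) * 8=5370540625437 / 1344700231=3993.86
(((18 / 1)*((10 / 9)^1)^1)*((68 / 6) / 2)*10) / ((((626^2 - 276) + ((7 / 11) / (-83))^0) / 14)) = 6800 / 167829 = 0.04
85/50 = 17/10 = 1.70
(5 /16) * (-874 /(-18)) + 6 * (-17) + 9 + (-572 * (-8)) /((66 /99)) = 977209 /144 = 6786.17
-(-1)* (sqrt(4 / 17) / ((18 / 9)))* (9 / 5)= 9* sqrt(17) / 85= 0.44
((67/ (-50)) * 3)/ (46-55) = 67/ 150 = 0.45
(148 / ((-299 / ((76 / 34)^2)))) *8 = -1709696 / 86411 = -19.79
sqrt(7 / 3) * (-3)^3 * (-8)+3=3+72 * sqrt(21)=332.95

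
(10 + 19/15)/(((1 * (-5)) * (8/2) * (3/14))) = -2.63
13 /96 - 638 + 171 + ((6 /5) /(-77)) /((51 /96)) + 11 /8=-292494847 /628320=-465.52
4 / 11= 0.36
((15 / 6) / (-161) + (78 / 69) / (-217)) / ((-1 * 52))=9 / 22568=0.00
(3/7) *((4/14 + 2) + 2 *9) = 426/49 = 8.69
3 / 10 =0.30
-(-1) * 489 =489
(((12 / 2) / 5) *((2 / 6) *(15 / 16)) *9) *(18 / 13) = 243 / 52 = 4.67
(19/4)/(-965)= -19/3860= -0.00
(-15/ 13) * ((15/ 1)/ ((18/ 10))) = -125/ 13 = -9.62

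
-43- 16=-59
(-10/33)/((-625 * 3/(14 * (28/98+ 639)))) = 716/495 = 1.45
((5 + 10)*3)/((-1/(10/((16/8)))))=-225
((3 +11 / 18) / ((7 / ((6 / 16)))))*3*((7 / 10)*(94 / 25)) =1.53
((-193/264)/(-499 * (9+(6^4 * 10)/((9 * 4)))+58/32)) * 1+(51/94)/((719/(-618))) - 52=-172370934957847/3285362590323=-52.47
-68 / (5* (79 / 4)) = -272 / 395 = -0.69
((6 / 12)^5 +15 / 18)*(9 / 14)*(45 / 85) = 2241 / 7616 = 0.29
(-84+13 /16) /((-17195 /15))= 3993 /55024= 0.07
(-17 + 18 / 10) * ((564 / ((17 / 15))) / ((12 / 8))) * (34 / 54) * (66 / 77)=-57152 / 21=-2721.52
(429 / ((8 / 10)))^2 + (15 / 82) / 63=3961482565 / 13776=287564.07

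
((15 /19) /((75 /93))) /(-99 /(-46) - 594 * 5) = -1426 /4323165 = -0.00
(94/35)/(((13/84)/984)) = 1109952/65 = 17076.18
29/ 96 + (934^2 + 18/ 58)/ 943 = 2429433031/ 2625312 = 925.39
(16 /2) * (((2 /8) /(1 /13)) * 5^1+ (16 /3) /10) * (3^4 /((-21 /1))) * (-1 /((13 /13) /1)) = 18126 /35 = 517.89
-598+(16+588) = 6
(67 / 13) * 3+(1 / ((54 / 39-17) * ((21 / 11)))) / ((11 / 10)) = 855173 / 55419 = 15.43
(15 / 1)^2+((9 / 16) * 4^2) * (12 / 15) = 232.20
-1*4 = -4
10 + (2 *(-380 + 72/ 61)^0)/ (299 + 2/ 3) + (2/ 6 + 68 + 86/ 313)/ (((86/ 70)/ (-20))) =-40178162408/ 36298923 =-1106.87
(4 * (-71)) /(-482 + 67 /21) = 5964 /10055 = 0.59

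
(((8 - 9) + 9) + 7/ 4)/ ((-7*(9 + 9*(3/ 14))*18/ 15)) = -65/ 612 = -0.11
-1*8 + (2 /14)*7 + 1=-6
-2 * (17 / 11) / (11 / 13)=-442 / 121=-3.65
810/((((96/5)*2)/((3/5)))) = 405/32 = 12.66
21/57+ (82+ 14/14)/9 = 1640/171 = 9.59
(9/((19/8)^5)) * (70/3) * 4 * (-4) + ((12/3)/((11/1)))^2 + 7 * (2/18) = -117445608611/2696471811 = -43.56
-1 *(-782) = 782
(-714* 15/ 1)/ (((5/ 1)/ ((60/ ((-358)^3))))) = 16065/ 5735339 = 0.00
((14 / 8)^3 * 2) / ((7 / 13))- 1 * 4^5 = -32131 / 32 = -1004.09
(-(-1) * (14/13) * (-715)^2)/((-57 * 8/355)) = -97722625/228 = -428608.00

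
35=35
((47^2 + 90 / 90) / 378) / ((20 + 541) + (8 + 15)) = 1105 / 110376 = 0.01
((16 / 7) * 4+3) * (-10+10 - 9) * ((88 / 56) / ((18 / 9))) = -8415 / 98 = -85.87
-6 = -6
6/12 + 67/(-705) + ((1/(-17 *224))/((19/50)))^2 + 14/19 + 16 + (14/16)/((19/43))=17642702749073/922635598080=19.12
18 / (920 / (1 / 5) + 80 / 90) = 0.00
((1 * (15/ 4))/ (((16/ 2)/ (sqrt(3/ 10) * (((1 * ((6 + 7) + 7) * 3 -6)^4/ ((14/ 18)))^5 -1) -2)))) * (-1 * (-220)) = -825/ 4 + 433083549822625895381277739795522605395805 * sqrt(30)/ 268912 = 8821087549914644401837471000000000000.00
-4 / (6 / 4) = -8 / 3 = -2.67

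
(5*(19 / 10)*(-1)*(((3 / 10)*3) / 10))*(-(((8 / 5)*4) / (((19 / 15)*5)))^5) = 9172942848 / 10181328125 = 0.90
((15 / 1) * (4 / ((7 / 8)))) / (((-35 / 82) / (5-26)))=23616 / 7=3373.71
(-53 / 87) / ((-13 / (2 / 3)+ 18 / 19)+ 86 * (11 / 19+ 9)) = -2014 / 2662113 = -0.00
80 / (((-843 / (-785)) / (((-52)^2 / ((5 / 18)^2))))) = 733584384 / 281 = 2610620.58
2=2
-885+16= -869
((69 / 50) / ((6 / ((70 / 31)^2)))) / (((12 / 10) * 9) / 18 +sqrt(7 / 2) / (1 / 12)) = -5635 / 4033317 +56350 * sqrt(14) / 4033317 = 0.05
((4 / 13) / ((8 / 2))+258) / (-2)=-3355 / 26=-129.04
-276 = -276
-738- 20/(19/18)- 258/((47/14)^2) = -32730630/41971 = -779.84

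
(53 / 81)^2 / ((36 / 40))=28090 / 59049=0.48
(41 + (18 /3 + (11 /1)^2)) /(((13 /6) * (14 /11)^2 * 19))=4356 /1729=2.52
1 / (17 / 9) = 0.53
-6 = -6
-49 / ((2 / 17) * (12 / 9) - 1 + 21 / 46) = 114954 / 907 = 126.74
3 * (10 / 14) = 15 / 7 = 2.14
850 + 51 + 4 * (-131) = 377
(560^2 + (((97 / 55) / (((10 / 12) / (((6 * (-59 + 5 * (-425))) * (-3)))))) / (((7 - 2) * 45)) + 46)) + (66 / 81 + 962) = 58467900002 / 185625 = 314978.59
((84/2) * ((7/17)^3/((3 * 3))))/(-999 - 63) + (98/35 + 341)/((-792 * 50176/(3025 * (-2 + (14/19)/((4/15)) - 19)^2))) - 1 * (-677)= 61871189249470471/92580533010432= 668.30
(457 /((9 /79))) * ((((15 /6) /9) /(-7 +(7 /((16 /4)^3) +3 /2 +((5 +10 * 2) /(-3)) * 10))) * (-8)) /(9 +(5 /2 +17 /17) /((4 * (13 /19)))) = 961206272 /98336241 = 9.77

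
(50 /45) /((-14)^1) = -5 /63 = -0.08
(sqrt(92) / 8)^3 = 23 * sqrt(23) / 64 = 1.72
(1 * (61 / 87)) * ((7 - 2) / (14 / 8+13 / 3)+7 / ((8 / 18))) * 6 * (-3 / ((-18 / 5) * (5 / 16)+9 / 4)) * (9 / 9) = -393572 / 2117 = -185.91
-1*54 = -54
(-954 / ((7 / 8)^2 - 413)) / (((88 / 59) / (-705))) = -317453040 / 290213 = -1093.86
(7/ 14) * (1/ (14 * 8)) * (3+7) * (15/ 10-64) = -625/ 224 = -2.79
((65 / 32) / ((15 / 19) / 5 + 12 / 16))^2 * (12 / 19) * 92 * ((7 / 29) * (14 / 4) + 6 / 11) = 71203925 / 176088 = 404.37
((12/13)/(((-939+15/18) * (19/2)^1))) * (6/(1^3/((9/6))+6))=-0.00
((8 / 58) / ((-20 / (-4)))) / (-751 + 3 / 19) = -38 / 1034285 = -0.00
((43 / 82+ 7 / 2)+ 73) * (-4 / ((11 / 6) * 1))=-75792 / 451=-168.05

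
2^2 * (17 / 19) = 68 / 19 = 3.58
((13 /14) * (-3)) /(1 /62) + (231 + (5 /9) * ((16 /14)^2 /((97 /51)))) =836536 /14259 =58.67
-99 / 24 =-33 / 8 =-4.12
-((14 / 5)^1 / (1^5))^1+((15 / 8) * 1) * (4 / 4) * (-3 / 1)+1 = -297 / 40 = -7.42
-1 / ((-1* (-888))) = -1 / 888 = -0.00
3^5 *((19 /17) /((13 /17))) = 4617 /13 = 355.15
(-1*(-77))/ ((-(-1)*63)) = 11/ 9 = 1.22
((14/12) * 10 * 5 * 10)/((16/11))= 9625/24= 401.04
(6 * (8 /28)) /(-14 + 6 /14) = -12 /95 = -0.13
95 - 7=88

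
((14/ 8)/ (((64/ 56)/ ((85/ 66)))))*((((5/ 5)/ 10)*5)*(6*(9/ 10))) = 7497/ 1408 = 5.32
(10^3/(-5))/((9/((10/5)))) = -400/9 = -44.44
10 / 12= 5 / 6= 0.83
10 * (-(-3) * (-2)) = -60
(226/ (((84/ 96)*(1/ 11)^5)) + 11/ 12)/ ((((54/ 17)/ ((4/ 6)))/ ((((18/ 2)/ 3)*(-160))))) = -2376030549640/ 567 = -4190530069.91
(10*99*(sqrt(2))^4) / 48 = 165 / 2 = 82.50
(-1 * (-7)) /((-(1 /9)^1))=-63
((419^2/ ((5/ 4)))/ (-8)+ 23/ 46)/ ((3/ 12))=-351112/ 5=-70222.40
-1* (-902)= 902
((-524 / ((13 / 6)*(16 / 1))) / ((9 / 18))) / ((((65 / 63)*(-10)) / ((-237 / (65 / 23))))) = -134961309 / 549250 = -245.72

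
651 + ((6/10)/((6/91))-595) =651/10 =65.10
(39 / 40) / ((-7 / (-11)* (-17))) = -429 / 4760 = -0.09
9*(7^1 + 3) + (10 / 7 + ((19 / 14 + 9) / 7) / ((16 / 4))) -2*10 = 28145 / 392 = 71.80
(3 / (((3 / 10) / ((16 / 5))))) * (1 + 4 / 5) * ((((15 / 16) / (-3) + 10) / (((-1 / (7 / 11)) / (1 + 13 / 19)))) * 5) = -624960 / 209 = -2990.24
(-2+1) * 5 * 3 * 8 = -120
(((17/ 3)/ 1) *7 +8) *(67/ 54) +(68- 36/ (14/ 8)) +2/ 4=60709/ 567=107.07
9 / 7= 1.29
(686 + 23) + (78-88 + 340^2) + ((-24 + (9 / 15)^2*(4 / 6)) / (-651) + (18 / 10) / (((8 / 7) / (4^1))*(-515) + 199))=76341617818 / 656425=116299.07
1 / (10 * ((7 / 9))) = 9 / 70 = 0.13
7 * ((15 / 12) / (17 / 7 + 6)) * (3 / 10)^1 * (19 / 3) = 931 / 472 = 1.97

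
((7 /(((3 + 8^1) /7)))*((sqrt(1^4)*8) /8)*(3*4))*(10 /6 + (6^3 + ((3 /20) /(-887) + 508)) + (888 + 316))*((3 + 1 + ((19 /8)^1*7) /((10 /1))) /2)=2279562001647 /7805600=292041.87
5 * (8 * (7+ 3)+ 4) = 420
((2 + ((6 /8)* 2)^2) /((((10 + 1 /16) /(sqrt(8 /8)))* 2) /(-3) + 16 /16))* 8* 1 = -816 /137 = -5.96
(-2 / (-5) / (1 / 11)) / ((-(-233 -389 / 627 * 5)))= 6897 / 370090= 0.02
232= 232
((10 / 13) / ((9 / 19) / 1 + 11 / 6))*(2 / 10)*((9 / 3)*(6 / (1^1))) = 4104 / 3419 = 1.20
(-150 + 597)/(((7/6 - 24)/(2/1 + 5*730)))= -71493.90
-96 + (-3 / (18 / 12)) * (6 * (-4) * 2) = 0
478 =478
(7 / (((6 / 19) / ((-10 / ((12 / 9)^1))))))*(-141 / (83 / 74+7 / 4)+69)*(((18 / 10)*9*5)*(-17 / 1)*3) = 273321783 / 20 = 13666089.15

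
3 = 3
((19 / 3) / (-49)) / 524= -19 / 77028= -0.00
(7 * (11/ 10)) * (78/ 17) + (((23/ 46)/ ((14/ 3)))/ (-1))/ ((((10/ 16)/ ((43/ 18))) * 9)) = 566836/ 16065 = 35.28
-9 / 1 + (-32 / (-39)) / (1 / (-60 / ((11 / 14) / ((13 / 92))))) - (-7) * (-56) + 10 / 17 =-1760251 / 4301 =-409.27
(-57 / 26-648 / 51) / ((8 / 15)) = -98775 / 3536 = -27.93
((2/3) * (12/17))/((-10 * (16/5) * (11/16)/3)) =-12/187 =-0.06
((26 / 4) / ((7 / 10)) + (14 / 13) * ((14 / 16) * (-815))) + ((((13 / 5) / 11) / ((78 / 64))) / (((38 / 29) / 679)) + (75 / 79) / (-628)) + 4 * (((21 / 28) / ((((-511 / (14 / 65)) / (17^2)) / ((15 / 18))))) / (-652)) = -110849531474567437 / 168413203538580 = -658.20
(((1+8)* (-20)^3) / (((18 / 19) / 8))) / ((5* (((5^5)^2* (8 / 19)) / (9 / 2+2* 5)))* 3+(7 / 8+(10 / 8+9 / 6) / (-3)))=-0.14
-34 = -34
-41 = -41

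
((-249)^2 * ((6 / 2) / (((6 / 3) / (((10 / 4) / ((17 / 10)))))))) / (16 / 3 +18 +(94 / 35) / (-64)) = 7812126000 / 1330403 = 5872.00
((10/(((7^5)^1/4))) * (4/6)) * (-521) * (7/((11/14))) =-83360/11319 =-7.36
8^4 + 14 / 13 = 53262 / 13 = 4097.08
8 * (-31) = -248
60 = 60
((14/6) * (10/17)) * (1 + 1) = 140/51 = 2.75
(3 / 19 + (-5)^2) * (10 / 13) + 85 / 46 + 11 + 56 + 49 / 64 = 32346497 / 363584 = 88.97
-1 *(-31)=31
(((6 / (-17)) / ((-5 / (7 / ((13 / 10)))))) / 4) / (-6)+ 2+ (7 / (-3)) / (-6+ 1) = 16249 / 6630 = 2.45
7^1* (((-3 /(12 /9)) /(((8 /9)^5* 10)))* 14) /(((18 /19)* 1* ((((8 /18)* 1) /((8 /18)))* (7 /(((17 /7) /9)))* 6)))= -706401 /2621440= -0.27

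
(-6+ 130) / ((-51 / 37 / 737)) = -3381356 / 51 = -66301.10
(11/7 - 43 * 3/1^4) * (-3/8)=669/14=47.79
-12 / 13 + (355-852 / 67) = 341.36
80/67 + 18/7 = 1766/469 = 3.77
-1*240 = -240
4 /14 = 2 /7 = 0.29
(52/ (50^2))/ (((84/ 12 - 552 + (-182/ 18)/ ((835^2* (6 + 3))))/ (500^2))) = -73417792500/ 7694749429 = -9.54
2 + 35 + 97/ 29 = 1170/ 29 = 40.34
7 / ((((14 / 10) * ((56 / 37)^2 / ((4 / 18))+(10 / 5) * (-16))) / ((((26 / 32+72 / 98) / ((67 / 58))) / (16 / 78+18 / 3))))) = -323816415 / 6508429312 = -0.05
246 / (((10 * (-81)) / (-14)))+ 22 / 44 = 1283 / 270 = 4.75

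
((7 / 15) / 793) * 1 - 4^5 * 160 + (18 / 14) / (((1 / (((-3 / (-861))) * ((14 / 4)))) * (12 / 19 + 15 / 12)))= -6152603722571 / 37552515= -163839.99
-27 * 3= -81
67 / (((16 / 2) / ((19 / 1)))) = 1273 / 8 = 159.12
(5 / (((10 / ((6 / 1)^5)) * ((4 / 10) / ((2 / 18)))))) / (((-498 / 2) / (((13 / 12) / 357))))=-130 / 9877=-0.01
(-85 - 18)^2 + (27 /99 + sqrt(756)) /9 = 2 * sqrt(21) /3 + 350098 /33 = 10612.09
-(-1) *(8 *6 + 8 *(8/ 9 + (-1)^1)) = 424/ 9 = 47.11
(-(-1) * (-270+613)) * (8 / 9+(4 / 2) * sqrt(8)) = 2744 / 9+1372 * sqrt(2) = 2245.19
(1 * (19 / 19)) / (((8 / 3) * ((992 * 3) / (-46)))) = -23 / 3968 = -0.01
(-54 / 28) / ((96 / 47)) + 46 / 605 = -235307 / 271040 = -0.87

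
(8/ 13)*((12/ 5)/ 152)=12/ 1235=0.01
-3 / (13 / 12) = -36 / 13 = -2.77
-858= -858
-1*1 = -1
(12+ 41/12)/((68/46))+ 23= 13639/408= 33.43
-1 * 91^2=-8281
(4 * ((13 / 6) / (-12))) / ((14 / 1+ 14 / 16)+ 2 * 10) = -52 / 2511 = -0.02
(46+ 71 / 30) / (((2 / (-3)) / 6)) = -4353 / 10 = -435.30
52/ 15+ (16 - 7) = 187/ 15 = 12.47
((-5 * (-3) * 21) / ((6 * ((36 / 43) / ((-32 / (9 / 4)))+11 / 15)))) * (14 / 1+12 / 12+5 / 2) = 18963000 / 13921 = 1362.19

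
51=51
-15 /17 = -0.88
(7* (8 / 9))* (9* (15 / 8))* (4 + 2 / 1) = 630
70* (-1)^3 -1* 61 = -131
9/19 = 0.47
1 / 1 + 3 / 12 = 5 / 4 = 1.25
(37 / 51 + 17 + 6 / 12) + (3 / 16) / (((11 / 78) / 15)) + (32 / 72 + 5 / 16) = 1048189 / 26928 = 38.93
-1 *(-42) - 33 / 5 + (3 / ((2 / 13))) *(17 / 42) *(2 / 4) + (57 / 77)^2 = 9461359 / 237160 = 39.89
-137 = -137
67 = 67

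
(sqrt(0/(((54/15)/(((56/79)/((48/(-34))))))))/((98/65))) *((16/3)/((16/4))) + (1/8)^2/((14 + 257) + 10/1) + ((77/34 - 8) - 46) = -15816911/305728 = -51.74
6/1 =6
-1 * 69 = -69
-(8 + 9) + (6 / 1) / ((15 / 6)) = -73 / 5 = -14.60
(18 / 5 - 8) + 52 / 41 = -642 / 205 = -3.13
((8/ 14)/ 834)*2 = 4/ 2919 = 0.00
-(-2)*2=4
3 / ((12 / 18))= 9 / 2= 4.50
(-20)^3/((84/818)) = -1636000/21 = -77904.76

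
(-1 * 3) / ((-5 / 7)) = 4.20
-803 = -803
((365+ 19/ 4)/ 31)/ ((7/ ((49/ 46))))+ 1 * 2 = 21761/ 5704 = 3.82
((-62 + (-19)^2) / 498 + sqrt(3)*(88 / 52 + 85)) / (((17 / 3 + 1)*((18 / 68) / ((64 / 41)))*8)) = 10166 / 153135 + 76636*sqrt(3) / 7995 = 16.67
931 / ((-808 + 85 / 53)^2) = 2615179 / 1826622121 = 0.00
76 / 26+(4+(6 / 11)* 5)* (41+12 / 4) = 3886 / 13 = 298.92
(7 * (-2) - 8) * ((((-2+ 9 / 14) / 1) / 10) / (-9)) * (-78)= 2717 / 105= 25.88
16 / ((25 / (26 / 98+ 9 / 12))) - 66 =-80054 / 1225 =-65.35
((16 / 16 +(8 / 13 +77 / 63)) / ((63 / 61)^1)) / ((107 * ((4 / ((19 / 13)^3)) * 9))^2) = 0.00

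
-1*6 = -6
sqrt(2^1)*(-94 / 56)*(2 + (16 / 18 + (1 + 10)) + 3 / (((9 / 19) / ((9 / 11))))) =-22184*sqrt(2) / 693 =-45.27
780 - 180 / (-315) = 5464 / 7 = 780.57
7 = 7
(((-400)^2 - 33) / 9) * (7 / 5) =1119769 / 45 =24883.76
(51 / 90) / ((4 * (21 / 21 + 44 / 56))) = 119 / 1500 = 0.08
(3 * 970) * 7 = 20370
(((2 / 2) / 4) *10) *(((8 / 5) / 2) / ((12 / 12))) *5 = 10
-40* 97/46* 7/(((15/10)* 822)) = -13580/28359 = -0.48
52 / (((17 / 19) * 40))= 247 / 170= 1.45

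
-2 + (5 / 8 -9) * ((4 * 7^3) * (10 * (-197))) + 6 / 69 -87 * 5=22635848.09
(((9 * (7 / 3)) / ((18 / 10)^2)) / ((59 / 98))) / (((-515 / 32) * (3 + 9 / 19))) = -1042720 / 5414607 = -0.19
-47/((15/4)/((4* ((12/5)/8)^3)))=-846/625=-1.35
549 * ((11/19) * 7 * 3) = 126819/19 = 6674.68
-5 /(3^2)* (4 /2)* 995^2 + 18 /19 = -188104588 /171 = -1100026.83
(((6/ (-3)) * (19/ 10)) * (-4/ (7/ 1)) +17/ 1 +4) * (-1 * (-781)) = 633391/ 35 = 18096.89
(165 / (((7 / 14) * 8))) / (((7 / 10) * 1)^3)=41250 / 343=120.26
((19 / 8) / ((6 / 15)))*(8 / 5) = 19 / 2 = 9.50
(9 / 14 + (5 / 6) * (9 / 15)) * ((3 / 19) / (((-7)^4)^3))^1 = 24 / 1840891197733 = 0.00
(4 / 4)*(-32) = -32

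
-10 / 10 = -1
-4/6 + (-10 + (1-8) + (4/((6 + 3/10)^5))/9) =-17.67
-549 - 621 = -1170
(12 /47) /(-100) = -0.00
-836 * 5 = -4180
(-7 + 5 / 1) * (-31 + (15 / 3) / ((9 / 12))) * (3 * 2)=292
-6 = -6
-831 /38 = -21.87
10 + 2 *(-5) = 0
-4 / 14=-2 / 7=-0.29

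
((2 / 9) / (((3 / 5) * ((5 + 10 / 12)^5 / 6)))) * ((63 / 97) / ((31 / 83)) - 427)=-126268416 / 902475875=-0.14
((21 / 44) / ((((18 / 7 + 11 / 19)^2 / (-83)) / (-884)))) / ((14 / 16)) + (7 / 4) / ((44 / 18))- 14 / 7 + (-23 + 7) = 62031082503 / 15449368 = 4015.12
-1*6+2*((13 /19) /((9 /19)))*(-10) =-314 /9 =-34.89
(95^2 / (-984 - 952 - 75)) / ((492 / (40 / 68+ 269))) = -41361575 / 16820004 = -2.46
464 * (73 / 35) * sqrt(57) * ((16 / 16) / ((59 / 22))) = 745184 * sqrt(57) / 2065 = 2724.46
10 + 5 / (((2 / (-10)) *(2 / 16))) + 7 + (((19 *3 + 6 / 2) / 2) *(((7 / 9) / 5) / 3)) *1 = -1633 / 9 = -181.44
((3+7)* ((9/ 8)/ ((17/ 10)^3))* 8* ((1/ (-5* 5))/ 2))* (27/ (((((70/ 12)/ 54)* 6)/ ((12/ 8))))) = -22.89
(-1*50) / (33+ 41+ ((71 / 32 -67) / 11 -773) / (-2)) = -7040 / 65253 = -0.11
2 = 2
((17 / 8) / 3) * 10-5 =25 / 12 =2.08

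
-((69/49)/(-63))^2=-529/1058841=-0.00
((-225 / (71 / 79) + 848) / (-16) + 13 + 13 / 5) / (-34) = 123557 / 193120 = 0.64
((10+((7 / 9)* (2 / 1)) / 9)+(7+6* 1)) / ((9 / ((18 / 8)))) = 1877 / 324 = 5.79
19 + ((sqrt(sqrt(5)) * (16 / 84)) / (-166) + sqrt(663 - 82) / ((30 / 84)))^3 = 19 + 8 * (-5 * 5^(1 / 4) + 12201 * sqrt(581))^3 / 661914925875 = 307419.92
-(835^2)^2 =-486122700625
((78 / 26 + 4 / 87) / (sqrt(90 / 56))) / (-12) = -53 * sqrt(35) / 1566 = -0.20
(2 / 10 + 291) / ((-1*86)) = -728 / 215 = -3.39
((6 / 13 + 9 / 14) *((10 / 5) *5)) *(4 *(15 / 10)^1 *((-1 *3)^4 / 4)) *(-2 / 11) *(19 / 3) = -1546695 / 1001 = -1545.15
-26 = -26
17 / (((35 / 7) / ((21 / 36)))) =119 / 60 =1.98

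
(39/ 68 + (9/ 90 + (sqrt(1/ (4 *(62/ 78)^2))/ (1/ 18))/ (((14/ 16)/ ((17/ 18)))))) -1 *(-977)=73034433/ 73780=989.89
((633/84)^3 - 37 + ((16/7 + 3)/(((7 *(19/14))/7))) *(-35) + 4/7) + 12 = 111440145/417088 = 267.19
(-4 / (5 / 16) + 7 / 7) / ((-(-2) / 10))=-59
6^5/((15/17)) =44064/5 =8812.80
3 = 3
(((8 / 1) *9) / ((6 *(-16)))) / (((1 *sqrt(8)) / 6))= -9 *sqrt(2) / 8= -1.59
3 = 3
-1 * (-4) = 4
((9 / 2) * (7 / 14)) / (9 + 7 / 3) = 27 / 136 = 0.20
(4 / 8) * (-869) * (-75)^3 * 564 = 103383843750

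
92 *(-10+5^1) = -460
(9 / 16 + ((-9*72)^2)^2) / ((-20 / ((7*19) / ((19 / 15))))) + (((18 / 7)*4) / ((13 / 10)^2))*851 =-70084833039012195 / 75712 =-925676683207.58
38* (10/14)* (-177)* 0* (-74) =0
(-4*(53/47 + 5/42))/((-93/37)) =182114/91791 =1.98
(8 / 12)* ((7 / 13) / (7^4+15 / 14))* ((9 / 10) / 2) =147 / 2185885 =0.00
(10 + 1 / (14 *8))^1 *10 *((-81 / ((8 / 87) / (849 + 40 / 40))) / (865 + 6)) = -16786834875 / 195104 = -86040.44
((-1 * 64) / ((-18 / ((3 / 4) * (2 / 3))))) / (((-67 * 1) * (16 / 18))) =-2 / 67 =-0.03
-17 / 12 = -1.42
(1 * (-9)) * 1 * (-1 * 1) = 9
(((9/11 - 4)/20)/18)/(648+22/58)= -203/14891976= -0.00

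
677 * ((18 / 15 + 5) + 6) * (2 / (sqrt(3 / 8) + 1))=660752 / 25 - 165188 * sqrt(6) / 25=10245.03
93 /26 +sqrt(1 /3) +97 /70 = sqrt(3) /3 +2258 /455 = 5.54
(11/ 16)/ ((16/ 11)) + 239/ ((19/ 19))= 61305/ 256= 239.47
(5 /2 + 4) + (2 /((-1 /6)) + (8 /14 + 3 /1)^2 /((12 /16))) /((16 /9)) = 913 /98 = 9.32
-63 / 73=-0.86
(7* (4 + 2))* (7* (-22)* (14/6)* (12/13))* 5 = -69655.38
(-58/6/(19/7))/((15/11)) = -2233/855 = -2.61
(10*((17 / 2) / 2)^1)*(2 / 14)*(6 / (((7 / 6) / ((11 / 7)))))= 16830 / 343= 49.07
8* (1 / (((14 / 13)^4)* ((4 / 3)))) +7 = 11.46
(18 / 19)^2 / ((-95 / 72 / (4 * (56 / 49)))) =-746496 / 240065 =-3.11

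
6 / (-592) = -3 / 296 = -0.01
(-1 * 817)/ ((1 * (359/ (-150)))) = 122550/ 359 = 341.36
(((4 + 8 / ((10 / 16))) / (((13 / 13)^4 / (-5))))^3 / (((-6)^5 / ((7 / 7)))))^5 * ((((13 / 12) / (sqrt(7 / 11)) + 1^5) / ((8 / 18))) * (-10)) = -176337998940740 * sqrt(77) / 19683- 379804920795440 / 6561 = -136502282336.80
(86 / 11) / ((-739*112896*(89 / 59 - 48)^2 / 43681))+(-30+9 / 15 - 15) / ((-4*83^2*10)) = 8607419296806727 / 54055614177140284800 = 0.00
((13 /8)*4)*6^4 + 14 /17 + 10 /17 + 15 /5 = 143283 /17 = 8428.41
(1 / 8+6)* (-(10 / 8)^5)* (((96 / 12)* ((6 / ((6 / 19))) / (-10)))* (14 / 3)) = 4073125 / 3072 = 1325.89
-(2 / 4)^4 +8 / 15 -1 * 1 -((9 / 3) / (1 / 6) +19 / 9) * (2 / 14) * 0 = -127 / 240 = -0.53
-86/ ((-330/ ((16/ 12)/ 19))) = 172/ 9405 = 0.02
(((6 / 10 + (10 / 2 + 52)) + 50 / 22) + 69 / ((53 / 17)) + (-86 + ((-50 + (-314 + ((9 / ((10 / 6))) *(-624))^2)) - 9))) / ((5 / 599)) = 99123736525273 / 72875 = 1360188494.34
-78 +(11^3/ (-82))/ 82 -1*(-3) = -505631/ 6724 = -75.20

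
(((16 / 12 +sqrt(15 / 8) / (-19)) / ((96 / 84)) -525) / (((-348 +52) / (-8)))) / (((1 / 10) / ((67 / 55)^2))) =-14108927 / 67155 -31423 * sqrt(30) / 6805040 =-210.12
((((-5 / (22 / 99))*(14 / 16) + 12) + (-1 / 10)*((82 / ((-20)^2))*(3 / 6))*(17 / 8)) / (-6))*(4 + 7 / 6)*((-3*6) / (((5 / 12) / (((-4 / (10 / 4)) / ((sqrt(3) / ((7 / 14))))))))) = 7647607*sqrt(3) / 100000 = 132.46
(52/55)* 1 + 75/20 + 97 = 22373/220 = 101.70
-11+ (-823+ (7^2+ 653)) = -132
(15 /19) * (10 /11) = 150 /209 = 0.72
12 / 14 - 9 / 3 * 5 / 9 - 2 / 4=-1.31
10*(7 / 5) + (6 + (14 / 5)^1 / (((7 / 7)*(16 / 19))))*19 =7647 / 40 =191.18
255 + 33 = 288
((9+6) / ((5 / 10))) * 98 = 2940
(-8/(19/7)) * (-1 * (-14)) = -784/19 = -41.26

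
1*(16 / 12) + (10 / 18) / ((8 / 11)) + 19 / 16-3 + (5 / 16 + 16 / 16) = 115 / 72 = 1.60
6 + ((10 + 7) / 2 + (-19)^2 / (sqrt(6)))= 29 / 2 + 361*sqrt(6) / 6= 161.88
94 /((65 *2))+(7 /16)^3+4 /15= 857413 /798720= 1.07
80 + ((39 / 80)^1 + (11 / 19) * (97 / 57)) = 7058797 / 86640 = 81.47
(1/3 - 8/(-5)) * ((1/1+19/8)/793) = 261/31720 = 0.01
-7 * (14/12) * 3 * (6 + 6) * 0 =0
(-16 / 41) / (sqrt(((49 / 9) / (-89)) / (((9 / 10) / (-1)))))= -72 * sqrt(890) / 1435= -1.50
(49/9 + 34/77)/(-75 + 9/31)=-126449/1604988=-0.08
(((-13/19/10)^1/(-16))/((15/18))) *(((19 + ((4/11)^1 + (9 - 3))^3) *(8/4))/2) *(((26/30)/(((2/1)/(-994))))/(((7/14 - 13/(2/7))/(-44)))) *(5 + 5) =-3437077553/574750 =-5980.13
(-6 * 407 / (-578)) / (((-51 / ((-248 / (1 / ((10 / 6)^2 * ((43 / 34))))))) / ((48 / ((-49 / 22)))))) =-19097091200 / 12277587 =-1555.44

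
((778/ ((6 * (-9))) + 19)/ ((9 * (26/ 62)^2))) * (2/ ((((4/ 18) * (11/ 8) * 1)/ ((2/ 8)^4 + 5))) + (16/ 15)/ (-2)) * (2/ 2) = 5068015129/ 54208440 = 93.49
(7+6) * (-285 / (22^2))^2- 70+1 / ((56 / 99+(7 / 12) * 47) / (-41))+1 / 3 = -518828290297 / 7787372208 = -66.62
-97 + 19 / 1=-78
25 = 25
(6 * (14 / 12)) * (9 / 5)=63 / 5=12.60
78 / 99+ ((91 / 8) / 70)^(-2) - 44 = -29794 / 5577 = -5.34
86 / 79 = 1.09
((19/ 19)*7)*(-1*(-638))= 4466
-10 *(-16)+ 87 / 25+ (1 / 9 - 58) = 23758 / 225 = 105.59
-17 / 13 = -1.31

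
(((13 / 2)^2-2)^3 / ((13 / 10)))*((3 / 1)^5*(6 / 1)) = 15211609245 / 208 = 73132736.75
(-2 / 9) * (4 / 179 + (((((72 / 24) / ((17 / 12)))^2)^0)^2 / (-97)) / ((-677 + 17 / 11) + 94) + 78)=-8664675961 / 499741866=-17.34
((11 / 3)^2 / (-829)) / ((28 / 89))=-10769 / 208908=-0.05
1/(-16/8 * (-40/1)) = 1/80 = 0.01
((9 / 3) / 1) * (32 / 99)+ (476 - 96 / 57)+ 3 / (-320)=95359399 / 200640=475.28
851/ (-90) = -851/ 90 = -9.46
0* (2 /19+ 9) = 0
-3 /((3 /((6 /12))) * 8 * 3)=-0.02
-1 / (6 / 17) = -2.83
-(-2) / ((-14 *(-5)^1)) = 1 / 35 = 0.03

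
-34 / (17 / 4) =-8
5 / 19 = 0.26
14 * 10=140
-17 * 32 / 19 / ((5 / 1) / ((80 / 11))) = -8704 / 209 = -41.65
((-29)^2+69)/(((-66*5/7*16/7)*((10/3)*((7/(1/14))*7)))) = -13/3520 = -0.00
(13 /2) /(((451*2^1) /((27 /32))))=351 /57728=0.01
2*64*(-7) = -896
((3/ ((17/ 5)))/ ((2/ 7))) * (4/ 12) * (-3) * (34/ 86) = -105/ 86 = -1.22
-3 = -3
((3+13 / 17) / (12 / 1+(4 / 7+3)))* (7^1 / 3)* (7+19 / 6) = 95648 / 16677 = 5.74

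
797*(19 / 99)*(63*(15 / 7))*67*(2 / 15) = 2029162 / 11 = 184469.27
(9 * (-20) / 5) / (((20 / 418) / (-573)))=431125.20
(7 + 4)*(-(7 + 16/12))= -275/3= -91.67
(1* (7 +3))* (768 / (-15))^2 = 131072 / 5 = 26214.40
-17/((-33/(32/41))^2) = -17408/1830609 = -0.01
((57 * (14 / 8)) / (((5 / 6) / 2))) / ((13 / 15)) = 3591 / 13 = 276.23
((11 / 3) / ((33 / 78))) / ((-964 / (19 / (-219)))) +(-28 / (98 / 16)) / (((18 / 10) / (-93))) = 523569409 / 2216718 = 236.19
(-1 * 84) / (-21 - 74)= 84 / 95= 0.88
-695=-695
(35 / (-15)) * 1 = -7 / 3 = -2.33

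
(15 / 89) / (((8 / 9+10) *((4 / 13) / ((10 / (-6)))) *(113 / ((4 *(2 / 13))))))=-225 / 492793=-0.00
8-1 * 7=1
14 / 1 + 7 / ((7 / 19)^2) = 459 / 7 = 65.57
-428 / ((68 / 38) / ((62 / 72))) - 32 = -72815 / 306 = -237.96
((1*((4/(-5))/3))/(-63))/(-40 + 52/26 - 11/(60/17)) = -16/155421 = -0.00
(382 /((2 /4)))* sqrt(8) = 1528* sqrt(2) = 2160.92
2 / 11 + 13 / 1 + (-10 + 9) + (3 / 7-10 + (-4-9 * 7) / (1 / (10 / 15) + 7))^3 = -98334524557 / 18536749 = -5304.84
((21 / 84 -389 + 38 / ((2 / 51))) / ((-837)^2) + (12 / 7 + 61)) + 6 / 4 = 1259639309 / 19615932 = 64.22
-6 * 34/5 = -204/5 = -40.80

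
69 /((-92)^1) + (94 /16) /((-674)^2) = -0.75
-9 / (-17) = 9 / 17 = 0.53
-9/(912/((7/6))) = -7/608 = -0.01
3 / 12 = 1 / 4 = 0.25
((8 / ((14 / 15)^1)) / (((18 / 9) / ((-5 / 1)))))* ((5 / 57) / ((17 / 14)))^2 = -35000 / 312987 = -0.11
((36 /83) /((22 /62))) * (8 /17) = 8928 /15521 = 0.58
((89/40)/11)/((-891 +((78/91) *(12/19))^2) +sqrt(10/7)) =-4960910598903/21845305518097160 - 3978309167 *sqrt(70)/109226527590485800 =-0.00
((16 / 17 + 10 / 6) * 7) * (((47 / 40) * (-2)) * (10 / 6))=-43757 / 612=-71.50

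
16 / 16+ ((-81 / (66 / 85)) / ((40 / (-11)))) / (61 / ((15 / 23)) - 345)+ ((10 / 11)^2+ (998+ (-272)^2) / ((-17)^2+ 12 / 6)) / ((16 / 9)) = 103624891531 / 708351424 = 146.29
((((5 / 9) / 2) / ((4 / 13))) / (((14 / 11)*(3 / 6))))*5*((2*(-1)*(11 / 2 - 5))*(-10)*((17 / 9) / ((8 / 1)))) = 16.75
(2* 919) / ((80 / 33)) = 30327 / 40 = 758.18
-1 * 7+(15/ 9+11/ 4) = -31/ 12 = -2.58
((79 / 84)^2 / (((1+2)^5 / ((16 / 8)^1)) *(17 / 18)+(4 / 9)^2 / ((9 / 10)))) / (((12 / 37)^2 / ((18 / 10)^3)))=56056718169 / 131418392000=0.43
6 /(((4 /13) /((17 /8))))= 663 /16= 41.44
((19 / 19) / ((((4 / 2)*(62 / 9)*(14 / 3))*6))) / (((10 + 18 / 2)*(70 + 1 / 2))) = 3 / 1550248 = 0.00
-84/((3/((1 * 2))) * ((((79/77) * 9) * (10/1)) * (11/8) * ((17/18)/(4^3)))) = -200704/6715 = -29.89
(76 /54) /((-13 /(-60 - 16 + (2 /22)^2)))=116470 /14157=8.23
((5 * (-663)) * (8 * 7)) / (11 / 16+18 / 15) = -14851200 / 151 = -98352.32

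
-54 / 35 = -1.54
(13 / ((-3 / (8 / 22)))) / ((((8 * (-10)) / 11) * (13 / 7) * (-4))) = -7 / 240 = -0.03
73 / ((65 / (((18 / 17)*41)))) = 53874 / 1105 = 48.75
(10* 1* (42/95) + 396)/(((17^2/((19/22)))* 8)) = 951/6358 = 0.15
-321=-321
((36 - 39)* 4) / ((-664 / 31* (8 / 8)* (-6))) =-31 / 332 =-0.09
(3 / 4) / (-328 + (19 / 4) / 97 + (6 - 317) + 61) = -291 / 224245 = -0.00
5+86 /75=6.15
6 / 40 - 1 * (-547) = 10943 / 20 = 547.15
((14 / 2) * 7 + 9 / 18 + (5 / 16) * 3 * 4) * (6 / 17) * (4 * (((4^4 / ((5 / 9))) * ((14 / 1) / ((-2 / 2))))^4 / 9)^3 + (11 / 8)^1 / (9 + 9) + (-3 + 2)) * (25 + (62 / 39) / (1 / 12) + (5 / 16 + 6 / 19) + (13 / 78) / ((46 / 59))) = 871716663683176438731274316241905580287725921090209441641825063 / 36216375000000000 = 24069682945440465500240550000000000000000000000.00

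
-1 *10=-10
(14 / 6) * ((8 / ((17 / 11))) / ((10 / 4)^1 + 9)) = 1232 / 1173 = 1.05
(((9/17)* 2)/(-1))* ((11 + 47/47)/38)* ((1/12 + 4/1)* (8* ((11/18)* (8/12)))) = -4.45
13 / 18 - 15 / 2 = -61 / 9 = -6.78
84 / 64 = 21 / 16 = 1.31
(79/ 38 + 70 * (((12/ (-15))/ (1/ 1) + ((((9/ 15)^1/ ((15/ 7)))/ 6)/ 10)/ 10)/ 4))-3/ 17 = -12.09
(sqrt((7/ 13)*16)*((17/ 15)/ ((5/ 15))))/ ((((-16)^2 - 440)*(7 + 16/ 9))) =-153*sqrt(91)/ 236210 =-0.01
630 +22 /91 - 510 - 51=6301 /91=69.24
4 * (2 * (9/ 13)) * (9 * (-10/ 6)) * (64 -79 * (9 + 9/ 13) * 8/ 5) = 16301952/ 169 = 96461.25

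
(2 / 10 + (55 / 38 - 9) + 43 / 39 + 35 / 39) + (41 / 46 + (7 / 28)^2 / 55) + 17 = 4822309 / 384560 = 12.54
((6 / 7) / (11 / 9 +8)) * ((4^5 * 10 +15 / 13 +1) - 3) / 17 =7187886 / 128401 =55.98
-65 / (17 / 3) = -11.47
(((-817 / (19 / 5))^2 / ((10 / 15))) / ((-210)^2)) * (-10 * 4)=-9245 / 147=-62.89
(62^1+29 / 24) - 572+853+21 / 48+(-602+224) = -1601 / 48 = -33.35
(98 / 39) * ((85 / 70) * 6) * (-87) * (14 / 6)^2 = -338198 / 39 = -8671.74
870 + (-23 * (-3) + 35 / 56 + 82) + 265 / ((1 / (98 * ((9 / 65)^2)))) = 10271897 / 6760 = 1519.51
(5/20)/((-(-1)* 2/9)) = 9/8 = 1.12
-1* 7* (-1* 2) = 14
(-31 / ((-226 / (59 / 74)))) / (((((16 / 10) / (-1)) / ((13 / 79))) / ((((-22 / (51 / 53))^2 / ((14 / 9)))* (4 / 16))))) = -40407703765 / 42764472128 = -0.94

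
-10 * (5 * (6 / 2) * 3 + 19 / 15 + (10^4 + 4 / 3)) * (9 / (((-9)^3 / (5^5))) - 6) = 40313204 / 9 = 4479244.89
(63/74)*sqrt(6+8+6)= 63*sqrt(5)/37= 3.81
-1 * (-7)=7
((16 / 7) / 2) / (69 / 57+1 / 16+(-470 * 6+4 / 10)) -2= -59986158 / 29986999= -2.00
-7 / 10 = -0.70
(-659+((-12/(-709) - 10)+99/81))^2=18155967604324/40717161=445904.56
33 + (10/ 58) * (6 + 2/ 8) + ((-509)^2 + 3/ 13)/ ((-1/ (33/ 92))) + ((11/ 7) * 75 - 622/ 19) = -428139679221/ 4612972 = -92812.11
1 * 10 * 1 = 10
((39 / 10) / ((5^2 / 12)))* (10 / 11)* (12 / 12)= 468 / 275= 1.70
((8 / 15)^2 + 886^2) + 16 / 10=176624524 / 225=784997.88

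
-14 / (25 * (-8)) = 0.07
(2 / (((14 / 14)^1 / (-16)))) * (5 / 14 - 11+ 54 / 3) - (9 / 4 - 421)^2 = -19665743 / 112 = -175586.99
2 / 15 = 0.13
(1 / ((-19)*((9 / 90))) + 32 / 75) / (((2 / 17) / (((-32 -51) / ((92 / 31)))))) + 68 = 12020411 / 131100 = 91.69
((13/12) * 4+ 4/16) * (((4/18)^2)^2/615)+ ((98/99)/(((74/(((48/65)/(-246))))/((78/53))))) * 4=-56980268/261117925695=-0.00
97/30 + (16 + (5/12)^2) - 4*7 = -6187/720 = -8.59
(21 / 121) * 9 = 189 / 121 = 1.56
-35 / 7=-5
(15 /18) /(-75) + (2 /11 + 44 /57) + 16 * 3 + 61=2068021 /18810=109.94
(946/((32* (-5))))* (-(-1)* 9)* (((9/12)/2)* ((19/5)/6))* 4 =-80883/1600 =-50.55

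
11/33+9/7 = 34/21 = 1.62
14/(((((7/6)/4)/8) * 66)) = 64/11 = 5.82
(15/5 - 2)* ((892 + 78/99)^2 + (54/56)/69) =558998091737/701316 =797070.21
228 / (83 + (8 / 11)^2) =9196 / 3369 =2.73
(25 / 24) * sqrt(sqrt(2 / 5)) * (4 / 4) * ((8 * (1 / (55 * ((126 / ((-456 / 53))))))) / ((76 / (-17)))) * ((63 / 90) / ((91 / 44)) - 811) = -895781 * 2^(1 / 4) * 5^(3 / 4) / 2387385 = -1.49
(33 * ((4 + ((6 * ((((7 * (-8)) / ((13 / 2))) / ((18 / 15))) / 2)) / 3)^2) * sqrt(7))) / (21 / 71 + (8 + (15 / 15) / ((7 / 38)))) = 461874028 * sqrt(7) / 3458247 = 353.36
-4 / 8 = -1 / 2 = -0.50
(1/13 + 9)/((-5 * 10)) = -59/325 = -0.18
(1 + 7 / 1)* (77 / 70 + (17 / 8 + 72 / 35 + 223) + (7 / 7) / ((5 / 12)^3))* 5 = 1694743 / 175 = 9684.25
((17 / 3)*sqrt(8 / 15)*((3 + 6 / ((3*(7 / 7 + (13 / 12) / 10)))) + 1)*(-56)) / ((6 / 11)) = -1154912*sqrt(30) / 2565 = -2466.17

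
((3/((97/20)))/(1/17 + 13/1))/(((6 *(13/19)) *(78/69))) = 37145/3639246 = 0.01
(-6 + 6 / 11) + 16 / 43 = -2404 / 473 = -5.08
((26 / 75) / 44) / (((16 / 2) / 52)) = 0.05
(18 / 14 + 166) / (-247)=-1171 / 1729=-0.68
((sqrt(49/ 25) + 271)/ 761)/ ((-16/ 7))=-4767/ 30440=-0.16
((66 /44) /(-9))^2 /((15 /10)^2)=1 /81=0.01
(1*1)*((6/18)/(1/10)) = 10/3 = 3.33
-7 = -7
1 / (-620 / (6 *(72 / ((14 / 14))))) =-108 / 155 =-0.70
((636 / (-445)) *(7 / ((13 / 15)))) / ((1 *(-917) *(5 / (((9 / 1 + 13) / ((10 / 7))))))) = 146916 / 3789175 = 0.04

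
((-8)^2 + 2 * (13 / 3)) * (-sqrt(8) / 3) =-436 * sqrt(2) / 9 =-68.51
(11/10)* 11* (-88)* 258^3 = -91431777888/5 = -18286355577.60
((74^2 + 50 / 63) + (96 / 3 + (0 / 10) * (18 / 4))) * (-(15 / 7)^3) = -130145250 / 2401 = -54204.60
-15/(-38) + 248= 248.39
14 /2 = 7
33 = 33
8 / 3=2.67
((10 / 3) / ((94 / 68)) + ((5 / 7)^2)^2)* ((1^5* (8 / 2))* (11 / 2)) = 19898230 / 338541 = 58.78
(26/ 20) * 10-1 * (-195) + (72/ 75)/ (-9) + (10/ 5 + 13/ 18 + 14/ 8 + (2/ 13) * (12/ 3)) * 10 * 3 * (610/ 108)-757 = 32954693/ 105300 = 312.96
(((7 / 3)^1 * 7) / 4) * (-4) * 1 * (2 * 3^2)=-294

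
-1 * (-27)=27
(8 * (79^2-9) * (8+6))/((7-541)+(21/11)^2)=-84456064/64173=-1316.07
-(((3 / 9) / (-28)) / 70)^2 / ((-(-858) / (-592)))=37 / 1854052200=0.00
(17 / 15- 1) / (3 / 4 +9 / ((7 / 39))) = 56 / 21375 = 0.00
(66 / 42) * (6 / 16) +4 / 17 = 785 / 952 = 0.82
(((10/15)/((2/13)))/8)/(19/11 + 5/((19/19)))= 0.08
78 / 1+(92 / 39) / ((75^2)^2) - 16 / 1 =76507031342 / 1233984375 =62.00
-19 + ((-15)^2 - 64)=142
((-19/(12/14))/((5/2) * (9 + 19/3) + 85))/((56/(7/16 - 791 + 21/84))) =48051/18944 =2.54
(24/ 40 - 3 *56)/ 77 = -837/ 385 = -2.17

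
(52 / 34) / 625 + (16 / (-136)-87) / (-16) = 54473 / 10000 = 5.45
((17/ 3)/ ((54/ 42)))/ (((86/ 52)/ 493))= 1525342/ 1161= 1313.82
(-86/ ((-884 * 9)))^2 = 1849/ 15824484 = 0.00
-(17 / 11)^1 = -17 / 11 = -1.55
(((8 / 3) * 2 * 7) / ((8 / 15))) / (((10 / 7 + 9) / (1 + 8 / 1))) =4410 / 73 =60.41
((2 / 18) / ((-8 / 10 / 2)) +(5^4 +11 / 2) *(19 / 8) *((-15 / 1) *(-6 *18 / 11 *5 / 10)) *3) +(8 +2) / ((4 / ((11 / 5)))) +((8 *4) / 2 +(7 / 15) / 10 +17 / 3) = 6550324949 / 19800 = 330824.49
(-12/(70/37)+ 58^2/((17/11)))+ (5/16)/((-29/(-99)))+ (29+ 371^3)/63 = 2019392684741/2484720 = 812724.45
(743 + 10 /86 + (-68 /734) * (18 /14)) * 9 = 738690012 /110467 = 6686.97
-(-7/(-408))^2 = -49/166464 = -0.00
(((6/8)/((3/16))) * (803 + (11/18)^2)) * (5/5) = 260293/81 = 3213.49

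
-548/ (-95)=548/ 95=5.77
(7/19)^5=16807/2476099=0.01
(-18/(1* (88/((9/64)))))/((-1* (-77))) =-81/216832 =-0.00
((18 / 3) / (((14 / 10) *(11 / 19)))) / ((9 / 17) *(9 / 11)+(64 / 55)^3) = 146561250 / 39771011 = 3.69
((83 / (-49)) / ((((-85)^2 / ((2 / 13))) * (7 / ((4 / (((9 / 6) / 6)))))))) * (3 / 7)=-7968 / 225513925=-0.00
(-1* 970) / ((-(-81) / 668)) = -647960 / 81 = -7999.51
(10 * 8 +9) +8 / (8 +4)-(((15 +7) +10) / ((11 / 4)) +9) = 69.03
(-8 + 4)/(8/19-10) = 38/91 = 0.42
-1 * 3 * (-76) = 228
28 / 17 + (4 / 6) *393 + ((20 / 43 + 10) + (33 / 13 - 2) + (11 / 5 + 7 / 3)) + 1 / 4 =159327661 / 570180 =279.43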